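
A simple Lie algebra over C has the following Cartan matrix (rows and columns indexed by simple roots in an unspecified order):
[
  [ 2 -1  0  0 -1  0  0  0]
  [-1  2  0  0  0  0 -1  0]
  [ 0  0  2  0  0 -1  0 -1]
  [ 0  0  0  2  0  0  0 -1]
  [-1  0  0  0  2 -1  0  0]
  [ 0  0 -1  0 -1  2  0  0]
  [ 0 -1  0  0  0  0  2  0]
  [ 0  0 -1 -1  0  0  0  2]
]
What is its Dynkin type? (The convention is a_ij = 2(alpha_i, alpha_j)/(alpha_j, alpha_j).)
The matrix has rank 8 with 2's on the diagonal. Reading the off-diagonal entries as Dynkin edges (a single edge where a_ij = a_ji = -1; a double or triple edge where a_ij * a_ji = 2 or 3), the diagram is a chain of 8 nodes with single edges (A_8). One simple-root ordering that puts it in standard form is (alpha_4, alpha_8, alpha_3, alpha_6, alpha_5, alpha_1, alpha_2, alpha_7). So the algebra is type A_8, i.e. sl(9).

A8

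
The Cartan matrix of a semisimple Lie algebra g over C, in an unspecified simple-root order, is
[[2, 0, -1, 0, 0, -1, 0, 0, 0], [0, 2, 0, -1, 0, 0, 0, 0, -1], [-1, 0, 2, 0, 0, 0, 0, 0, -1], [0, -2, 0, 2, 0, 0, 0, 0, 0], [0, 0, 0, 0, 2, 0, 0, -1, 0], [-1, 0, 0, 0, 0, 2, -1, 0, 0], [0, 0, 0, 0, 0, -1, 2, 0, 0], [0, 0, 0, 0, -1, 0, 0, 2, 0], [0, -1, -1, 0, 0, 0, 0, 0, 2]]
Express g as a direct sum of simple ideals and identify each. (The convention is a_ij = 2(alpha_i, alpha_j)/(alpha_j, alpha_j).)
The diagram associated to this matrix has two connected components: the simple roots {alpha_5, alpha_8} form a chain of 2 nodes with single edges (A_2), and {alpha_1, alpha_2, alpha_3, alpha_4, alpha_6, alpha_7, alpha_9} form a chain of 7 nodes with a double edge at one end; the terminal node there is the unique long simple root (C_7). A semisimple Lie algebra decomposes uniquely as the direct sum of simple ideals, one per connected component of its Dynkin diagram, so g ≅ A_2 ⊕ C_7 (dimension 8 + 105 = 113).

A_2 (sl(3)) ⊕ C_7 (sp(14))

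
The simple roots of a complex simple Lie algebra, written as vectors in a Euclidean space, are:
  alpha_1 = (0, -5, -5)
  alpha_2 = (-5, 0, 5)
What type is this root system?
type A_2

Compute the Cartan integers a_ij = 2(alpha_i, alpha_j)/(alpha_j, alpha_j); the resulting 2x2 Cartan matrix is
[[2, -1], [-1, 2]].
All simple roots have the same length, so the diagram is simply laced. The associated Dynkin diagram is a chain of 2 nodes with single edges (A_2), so the type is A_2 (the algebra sl(3)).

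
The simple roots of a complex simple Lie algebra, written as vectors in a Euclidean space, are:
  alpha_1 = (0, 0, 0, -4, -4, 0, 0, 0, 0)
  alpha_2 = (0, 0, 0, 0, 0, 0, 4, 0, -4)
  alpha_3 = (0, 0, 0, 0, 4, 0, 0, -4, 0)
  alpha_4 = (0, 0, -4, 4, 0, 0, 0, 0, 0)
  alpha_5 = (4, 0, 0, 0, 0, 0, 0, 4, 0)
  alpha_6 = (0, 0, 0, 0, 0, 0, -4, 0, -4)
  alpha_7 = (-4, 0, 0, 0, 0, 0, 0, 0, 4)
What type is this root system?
Compute the Cartan integers a_ij = 2(alpha_i, alpha_j)/(alpha_j, alpha_j); the resulting 7x7 Cartan matrix is
[[2, 0, -1, -1, 0, 0, 0], [0, 2, 0, 0, 0, 0, -1], [-1, 0, 2, 0, -1, 0, 0], [-1, 0, 0, 2, 0, 0, 0], [0, 0, -1, 0, 2, 0, -1], [0, 0, 0, 0, 0, 2, -1], [0, -1, 0, 0, -1, -1, 2]].
All simple roots have the same length, so the diagram is simply laced. The associated Dynkin diagram is a chain of 5 nodes with a fork of two nodes at one end (D_7), so the type is D_7 (the algebra so(14)).

D_7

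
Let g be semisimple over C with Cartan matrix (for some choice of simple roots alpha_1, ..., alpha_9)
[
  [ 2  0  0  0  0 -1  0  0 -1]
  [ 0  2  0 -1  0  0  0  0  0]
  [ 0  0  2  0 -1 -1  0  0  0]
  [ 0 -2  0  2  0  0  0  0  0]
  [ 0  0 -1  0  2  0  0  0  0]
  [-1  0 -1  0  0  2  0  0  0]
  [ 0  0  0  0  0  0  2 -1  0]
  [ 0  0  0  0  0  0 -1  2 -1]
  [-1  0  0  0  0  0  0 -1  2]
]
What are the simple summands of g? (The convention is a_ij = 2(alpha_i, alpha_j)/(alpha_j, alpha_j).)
The diagram associated to this matrix has two connected components: the simple roots {alpha_1, alpha_3, alpha_5, alpha_6, alpha_7, alpha_8, alpha_9} form a chain of 7 nodes with single edges (A_7), and {alpha_2, alpha_4} form a chain of 2 nodes with a double edge at one end; the terminal node there is the unique short simple root (B_2). A semisimple Lie algebra decomposes uniquely as the direct sum of simple ideals, one per connected component of its Dynkin diagram, so g ≅ A_7 ⊕ B_2 (dimension 63 + 10 = 73).

A_7 + B_2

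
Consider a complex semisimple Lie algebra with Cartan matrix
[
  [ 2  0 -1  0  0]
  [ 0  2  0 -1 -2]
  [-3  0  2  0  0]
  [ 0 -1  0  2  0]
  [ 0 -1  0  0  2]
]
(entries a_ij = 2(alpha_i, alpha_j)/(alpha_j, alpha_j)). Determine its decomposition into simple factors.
B3 ⊕ G2

The diagram associated to this matrix has two connected components: the simple roots {alpha_2, alpha_4, alpha_5} form a chain of 3 nodes with a double edge at one end; the terminal node there is the unique short simple root (B_3), and {alpha_1, alpha_3} form two nodes joined by a triple edge (G_2). A semisimple Lie algebra decomposes uniquely as the direct sum of simple ideals, one per connected component of its Dynkin diagram, so g ≅ B_3 ⊕ G_2 (dimension 21 + 14 = 35).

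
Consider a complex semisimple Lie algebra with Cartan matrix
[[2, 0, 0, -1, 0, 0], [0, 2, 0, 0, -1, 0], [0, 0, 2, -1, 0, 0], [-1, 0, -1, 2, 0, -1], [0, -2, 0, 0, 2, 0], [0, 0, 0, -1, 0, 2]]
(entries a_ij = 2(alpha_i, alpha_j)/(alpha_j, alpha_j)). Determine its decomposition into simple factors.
The diagram associated to this matrix has two connected components: the simple roots {alpha_2, alpha_5} form a chain of 2 nodes with a double edge at one end; the terminal node there is the unique short simple root (B_2), and {alpha_1, alpha_3, alpha_4, alpha_6} form a chain of 2 nodes with a fork of two nodes at one end (D_4). A semisimple Lie algebra decomposes uniquely as the direct sum of simple ideals, one per connected component of its Dynkin diagram, so g ≅ B_2 ⊕ D_4 (dimension 10 + 28 = 38).

B_2 + D_4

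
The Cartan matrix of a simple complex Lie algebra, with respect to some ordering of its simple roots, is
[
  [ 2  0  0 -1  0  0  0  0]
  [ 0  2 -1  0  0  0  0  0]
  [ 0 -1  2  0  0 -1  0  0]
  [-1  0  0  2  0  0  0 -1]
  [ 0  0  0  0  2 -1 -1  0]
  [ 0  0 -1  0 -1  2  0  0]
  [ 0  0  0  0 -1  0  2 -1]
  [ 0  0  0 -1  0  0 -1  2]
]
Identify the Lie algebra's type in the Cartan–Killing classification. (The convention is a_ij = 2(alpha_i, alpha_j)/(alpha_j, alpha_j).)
A_8

The matrix has rank 8 with 2's on the diagonal. Reading the off-diagonal entries as Dynkin edges (a single edge where a_ij = a_ji = -1; a double or triple edge where a_ij * a_ji = 2 or 3), the diagram is a chain of 8 nodes with single edges (A_8). One simple-root ordering that puts it in standard form is (alpha_2, alpha_3, alpha_6, alpha_5, alpha_7, alpha_8, alpha_4, alpha_1). So the algebra is type A_8, i.e. sl(9).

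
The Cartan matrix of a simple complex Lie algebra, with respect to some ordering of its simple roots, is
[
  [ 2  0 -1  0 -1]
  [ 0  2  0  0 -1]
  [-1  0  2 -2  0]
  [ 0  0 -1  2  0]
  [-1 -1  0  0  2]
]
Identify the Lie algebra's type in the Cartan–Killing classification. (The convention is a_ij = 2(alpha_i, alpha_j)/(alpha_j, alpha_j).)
The matrix has rank 5 with 2's on the diagonal. Reading the off-diagonal entries as Dynkin edges (a single edge where a_ij = a_ji = -1; a double or triple edge where a_ij * a_ji = 2 or 3), the diagram is a chain of 5 nodes with a double edge at one end; the terminal node there is the unique short simple root (B_5). One simple-root ordering that puts it in standard form is (alpha_2, alpha_5, alpha_1, alpha_3, alpha_4). So the algebra is type B_5, i.e. so(11).

type B_5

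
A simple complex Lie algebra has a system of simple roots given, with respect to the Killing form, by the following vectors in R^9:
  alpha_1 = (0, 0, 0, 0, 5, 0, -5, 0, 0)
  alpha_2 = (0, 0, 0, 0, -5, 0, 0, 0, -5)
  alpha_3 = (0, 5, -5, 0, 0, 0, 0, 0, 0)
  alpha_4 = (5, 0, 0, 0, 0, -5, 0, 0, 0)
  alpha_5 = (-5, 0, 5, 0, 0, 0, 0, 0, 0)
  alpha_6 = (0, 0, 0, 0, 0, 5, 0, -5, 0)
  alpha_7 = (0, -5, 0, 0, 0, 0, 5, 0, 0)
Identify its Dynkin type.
Compute the Cartan integers a_ij = 2(alpha_i, alpha_j)/(alpha_j, alpha_j); the resulting 7x7 Cartan matrix is
[[2, -1, 0, 0, 0, 0, -1], [-1, 2, 0, 0, 0, 0, 0], [0, 0, 2, 0, -1, 0, -1], [0, 0, 0, 2, -1, -1, 0], [0, 0, -1, -1, 2, 0, 0], [0, 0, 0, -1, 0, 2, 0], [-1, 0, -1, 0, 0, 0, 2]].
All simple roots have the same length, so the diagram is simply laced. The associated Dynkin diagram is a chain of 7 nodes with single edges (A_7), so the type is A_7 (the algebra sl(8)).

A_7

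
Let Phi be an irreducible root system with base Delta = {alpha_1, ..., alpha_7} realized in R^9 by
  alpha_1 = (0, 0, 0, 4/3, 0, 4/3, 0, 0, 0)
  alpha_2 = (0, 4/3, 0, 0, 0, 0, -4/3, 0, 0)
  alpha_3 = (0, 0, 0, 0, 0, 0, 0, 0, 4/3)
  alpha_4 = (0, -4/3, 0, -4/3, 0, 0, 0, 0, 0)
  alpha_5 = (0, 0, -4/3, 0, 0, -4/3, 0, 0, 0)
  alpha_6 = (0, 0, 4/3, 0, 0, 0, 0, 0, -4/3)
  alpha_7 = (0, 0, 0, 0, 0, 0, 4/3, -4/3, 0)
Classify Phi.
Compute the Cartan integers a_ij = 2(alpha_i, alpha_j)/(alpha_j, alpha_j); the resulting 7x7 Cartan matrix is
[[2, 0, 0, -1, -1, 0, 0], [0, 2, 0, -1, 0, 0, -1], [0, 0, 2, 0, 0, -1, 0], [-1, -1, 0, 2, 0, 0, 0], [-1, 0, 0, 0, 2, -1, 0], [0, 0, -2, 0, -1, 2, 0], [0, -1, 0, 0, 0, 0, 2]].
The roots have two lengths (squared-length ratio 2:1); the short ones are alpha_{3}. The associated Dynkin diagram is a chain of 7 nodes with a double edge at one end; the terminal node there is the unique short simple root (B_7), so the type is B_7 (the algebra so(15)).

B_7 (so(15))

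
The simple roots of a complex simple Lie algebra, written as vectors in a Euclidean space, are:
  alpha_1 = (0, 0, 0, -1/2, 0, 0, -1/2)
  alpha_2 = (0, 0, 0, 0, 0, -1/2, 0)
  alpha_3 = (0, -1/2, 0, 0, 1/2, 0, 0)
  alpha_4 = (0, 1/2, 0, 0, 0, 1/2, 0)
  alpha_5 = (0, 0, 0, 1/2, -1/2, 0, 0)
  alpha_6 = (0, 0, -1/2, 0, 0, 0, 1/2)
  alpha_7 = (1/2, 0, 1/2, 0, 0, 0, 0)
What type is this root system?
B_7 (so(15))

Compute the Cartan integers a_ij = 2(alpha_i, alpha_j)/(alpha_j, alpha_j); the resulting 7x7 Cartan matrix is
[[2, 0, 0, 0, -1, -1, 0], [0, 2, 0, -1, 0, 0, 0], [0, 0, 2, -1, -1, 0, 0], [0, -2, -1, 2, 0, 0, 0], [-1, 0, -1, 0, 2, 0, 0], [-1, 0, 0, 0, 0, 2, -1], [0, 0, 0, 0, 0, -1, 2]].
The roots have two lengths (squared-length ratio 2:1); the short ones are alpha_{2}. The associated Dynkin diagram is a chain of 7 nodes with a double edge at one end; the terminal node there is the unique short simple root (B_7), so the type is B_7 (the algebra so(15)).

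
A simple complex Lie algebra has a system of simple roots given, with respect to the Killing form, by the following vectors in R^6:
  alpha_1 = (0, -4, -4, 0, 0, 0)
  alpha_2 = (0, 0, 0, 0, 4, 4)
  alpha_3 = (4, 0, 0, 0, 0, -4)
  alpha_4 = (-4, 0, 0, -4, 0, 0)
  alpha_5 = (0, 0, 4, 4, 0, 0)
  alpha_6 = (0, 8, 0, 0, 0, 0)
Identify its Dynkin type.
Compute the Cartan integers a_ij = 2(alpha_i, alpha_j)/(alpha_j, alpha_j); the resulting 6x6 Cartan matrix is
[[2, 0, 0, 0, -1, -1], [0, 2, -1, 0, 0, 0], [0, -1, 2, -1, 0, 0], [0, 0, -1, 2, -1, 0], [-1, 0, 0, -1, 2, 0], [-2, 0, 0, 0, 0, 2]].
The roots have two lengths (squared-length ratio 2:1); the short ones are alpha_{1,2,3,4,5}. The associated Dynkin diagram is a chain of 6 nodes with a double edge at one end; the terminal node there is the unique long simple root (C_6), so the type is C_6 (the algebra sp(12)).

C_6 (sp(12))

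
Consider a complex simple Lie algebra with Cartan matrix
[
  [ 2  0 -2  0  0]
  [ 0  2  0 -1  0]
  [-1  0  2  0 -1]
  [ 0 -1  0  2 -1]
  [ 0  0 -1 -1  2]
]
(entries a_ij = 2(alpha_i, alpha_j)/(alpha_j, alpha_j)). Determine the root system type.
C_5 (sp(10))

The matrix has rank 5 with 2's on the diagonal. Reading the off-diagonal entries as Dynkin edges (a single edge where a_ij = a_ji = -1; a double or triple edge where a_ij * a_ji = 2 or 3), the diagram is a chain of 5 nodes with a double edge at one end; the terminal node there is the unique long simple root (C_5). One simple-root ordering that puts it in standard form is (alpha_2, alpha_4, alpha_5, alpha_3, alpha_1). So the algebra is type C_5, i.e. sp(10).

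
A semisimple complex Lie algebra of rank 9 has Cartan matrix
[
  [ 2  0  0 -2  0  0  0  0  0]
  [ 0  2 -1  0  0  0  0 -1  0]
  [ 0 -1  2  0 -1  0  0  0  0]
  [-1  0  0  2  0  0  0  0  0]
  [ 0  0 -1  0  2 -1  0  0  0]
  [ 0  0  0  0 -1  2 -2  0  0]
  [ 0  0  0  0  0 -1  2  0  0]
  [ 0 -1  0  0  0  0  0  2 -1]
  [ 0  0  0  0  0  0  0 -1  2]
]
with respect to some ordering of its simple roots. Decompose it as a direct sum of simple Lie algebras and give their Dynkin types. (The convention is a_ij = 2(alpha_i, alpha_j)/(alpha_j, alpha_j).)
B_2 (so(5)) ⊕ B_7 (so(15))

The diagram associated to this matrix has two connected components: the simple roots {alpha_1, alpha_4} form a chain of 2 nodes with a double edge at one end; the terminal node there is the unique short simple root (B_2), and {alpha_2, alpha_3, alpha_5, alpha_6, alpha_7, alpha_8, alpha_9} form a chain of 7 nodes with a double edge at one end; the terminal node there is the unique short simple root (B_7). A semisimple Lie algebra decomposes uniquely as the direct sum of simple ideals, one per connected component of its Dynkin diagram, so g ≅ B_2 ⊕ B_7 (dimension 10 + 105 = 115).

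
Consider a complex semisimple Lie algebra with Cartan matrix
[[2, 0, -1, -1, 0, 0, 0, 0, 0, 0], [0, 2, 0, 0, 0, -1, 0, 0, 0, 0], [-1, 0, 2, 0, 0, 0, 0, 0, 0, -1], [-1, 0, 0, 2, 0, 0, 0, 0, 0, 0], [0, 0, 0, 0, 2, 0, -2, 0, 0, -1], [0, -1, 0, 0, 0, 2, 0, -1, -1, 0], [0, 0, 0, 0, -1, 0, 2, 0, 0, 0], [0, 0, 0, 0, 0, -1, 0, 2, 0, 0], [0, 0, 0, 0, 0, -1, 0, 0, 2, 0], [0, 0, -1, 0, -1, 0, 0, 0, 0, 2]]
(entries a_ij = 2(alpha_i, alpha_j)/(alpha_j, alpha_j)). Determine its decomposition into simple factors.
The diagram associated to this matrix has two connected components: the simple roots {alpha_1, alpha_3, alpha_4, alpha_5, alpha_7, alpha_10} form a chain of 6 nodes with a double edge at one end; the terminal node there is the unique short simple root (B_6), and {alpha_2, alpha_6, alpha_8, alpha_9} form a chain of 2 nodes with a fork of two nodes at one end (D_4). A semisimple Lie algebra decomposes uniquely as the direct sum of simple ideals, one per connected component of its Dynkin diagram, so g ≅ B_6 ⊕ D_4 (dimension 78 + 28 = 106).

B_6 ⊕ D_4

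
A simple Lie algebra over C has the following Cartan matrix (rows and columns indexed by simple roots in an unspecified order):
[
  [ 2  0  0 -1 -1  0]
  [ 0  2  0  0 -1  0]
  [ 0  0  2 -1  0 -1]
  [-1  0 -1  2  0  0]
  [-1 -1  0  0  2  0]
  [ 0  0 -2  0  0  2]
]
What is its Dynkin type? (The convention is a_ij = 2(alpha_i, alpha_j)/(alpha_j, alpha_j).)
The matrix has rank 6 with 2's on the diagonal. Reading the off-diagonal entries as Dynkin edges (a single edge where a_ij = a_ji = -1; a double or triple edge where a_ij * a_ji = 2 or 3), the diagram is a chain of 6 nodes with a double edge at one end; the terminal node there is the unique long simple root (C_6). One simple-root ordering that puts it in standard form is (alpha_2, alpha_5, alpha_1, alpha_4, alpha_3, alpha_6). So the algebra is type C_6, i.e. sp(12).

C_6 (sp(12))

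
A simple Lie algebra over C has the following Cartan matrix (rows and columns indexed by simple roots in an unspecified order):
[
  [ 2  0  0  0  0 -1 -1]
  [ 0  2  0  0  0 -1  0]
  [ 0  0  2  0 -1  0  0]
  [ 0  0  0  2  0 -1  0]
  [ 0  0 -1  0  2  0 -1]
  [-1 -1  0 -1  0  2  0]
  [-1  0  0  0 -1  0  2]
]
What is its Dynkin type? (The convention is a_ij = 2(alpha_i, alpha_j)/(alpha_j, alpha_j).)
D_7 (so(14))

The matrix has rank 7 with 2's on the diagonal. Reading the off-diagonal entries as Dynkin edges (a single edge where a_ij = a_ji = -1; a double or triple edge where a_ij * a_ji = 2 or 3), the diagram is a chain of 5 nodes with a fork of two nodes at one end (D_7). One simple-root ordering that puts it in standard form is (alpha_3, alpha_5, alpha_7, alpha_1, alpha_6, alpha_2, alpha_4). So the algebra is type D_7, i.e. so(14).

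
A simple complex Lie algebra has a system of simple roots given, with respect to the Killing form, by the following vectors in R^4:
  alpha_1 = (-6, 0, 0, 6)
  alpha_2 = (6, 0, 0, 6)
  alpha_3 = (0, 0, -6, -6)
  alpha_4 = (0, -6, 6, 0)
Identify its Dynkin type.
Compute the Cartan integers a_ij = 2(alpha_i, alpha_j)/(alpha_j, alpha_j); the resulting 4x4 Cartan matrix is
[[2, 0, -1, 0], [0, 2, -1, 0], [-1, -1, 2, -1], [0, 0, -1, 2]].
All simple roots have the same length, so the diagram is simply laced. The associated Dynkin diagram is a chain of 2 nodes with a fork of two nodes at one end (D_4), so the type is D_4 (the algebra so(8)).

D_4 (so(8))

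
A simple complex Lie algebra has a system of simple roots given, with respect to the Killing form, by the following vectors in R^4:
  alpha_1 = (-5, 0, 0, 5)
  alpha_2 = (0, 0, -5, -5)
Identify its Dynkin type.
A_2 (sl(3))

Compute the Cartan integers a_ij = 2(alpha_i, alpha_j)/(alpha_j, alpha_j); the resulting 2x2 Cartan matrix is
[[2, -1], [-1, 2]].
All simple roots have the same length, so the diagram is simply laced. The associated Dynkin diagram is a chain of 2 nodes with single edges (A_2), so the type is A_2 (the algebra sl(3)).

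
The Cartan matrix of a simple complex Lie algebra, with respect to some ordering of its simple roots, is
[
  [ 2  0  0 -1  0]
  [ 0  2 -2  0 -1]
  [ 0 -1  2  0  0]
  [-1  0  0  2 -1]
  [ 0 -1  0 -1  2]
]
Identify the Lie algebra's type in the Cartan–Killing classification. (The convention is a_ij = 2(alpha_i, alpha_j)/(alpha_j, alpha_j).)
The matrix has rank 5 with 2's on the diagonal. Reading the off-diagonal entries as Dynkin edges (a single edge where a_ij = a_ji = -1; a double or triple edge where a_ij * a_ji = 2 or 3), the diagram is a chain of 5 nodes with a double edge at one end; the terminal node there is the unique short simple root (B_5). One simple-root ordering that puts it in standard form is (alpha_1, alpha_4, alpha_5, alpha_2, alpha_3). So the algebra is type B_5, i.e. so(11).

type B_5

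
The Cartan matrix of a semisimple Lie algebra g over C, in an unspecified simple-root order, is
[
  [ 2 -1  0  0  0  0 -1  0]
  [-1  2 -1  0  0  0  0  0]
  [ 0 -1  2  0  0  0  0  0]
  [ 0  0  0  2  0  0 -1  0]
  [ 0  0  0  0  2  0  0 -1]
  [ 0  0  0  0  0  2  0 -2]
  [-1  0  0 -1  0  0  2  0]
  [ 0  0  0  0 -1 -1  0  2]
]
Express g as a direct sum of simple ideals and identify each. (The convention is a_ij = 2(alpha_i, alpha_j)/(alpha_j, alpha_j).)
A_5 ⊕ C_3

The diagram associated to this matrix has two connected components: the simple roots {alpha_1, alpha_2, alpha_3, alpha_4, alpha_7} form a chain of 5 nodes with single edges (A_5), and {alpha_5, alpha_6, alpha_8} form a chain of 3 nodes with a double edge at one end; the terminal node there is the unique long simple root (C_3). A semisimple Lie algebra decomposes uniquely as the direct sum of simple ideals, one per connected component of its Dynkin diagram, so g ≅ A_5 ⊕ C_3 (dimension 35 + 21 = 56).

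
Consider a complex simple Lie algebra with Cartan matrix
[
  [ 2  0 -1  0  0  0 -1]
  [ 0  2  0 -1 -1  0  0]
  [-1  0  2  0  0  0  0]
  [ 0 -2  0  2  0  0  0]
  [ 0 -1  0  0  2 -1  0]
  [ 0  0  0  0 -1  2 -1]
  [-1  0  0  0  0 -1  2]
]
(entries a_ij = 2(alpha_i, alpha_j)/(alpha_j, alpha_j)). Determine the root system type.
The matrix has rank 7 with 2's on the diagonal. Reading the off-diagonal entries as Dynkin edges (a single edge where a_ij = a_ji = -1; a double or triple edge where a_ij * a_ji = 2 or 3), the diagram is a chain of 7 nodes with a double edge at one end; the terminal node there is the unique long simple root (C_7). One simple-root ordering that puts it in standard form is (alpha_3, alpha_1, alpha_7, alpha_6, alpha_5, alpha_2, alpha_4). So the algebra is type C_7, i.e. sp(14).

C_7 (sp(14))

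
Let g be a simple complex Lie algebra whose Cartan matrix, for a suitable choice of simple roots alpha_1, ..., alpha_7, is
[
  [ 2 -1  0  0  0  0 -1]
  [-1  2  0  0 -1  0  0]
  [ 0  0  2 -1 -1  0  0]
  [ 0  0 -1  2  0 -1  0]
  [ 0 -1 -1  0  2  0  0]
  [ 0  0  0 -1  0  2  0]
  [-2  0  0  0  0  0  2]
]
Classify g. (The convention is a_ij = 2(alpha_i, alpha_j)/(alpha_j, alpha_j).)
The matrix has rank 7 with 2's on the diagonal. Reading the off-diagonal entries as Dynkin edges (a single edge where a_ij = a_ji = -1; a double or triple edge where a_ij * a_ji = 2 or 3), the diagram is a chain of 7 nodes with a double edge at one end; the terminal node there is the unique long simple root (C_7). One simple-root ordering that puts it in standard form is (alpha_6, alpha_4, alpha_3, alpha_5, alpha_2, alpha_1, alpha_7). So the algebra is type C_7, i.e. sp(14).

C_7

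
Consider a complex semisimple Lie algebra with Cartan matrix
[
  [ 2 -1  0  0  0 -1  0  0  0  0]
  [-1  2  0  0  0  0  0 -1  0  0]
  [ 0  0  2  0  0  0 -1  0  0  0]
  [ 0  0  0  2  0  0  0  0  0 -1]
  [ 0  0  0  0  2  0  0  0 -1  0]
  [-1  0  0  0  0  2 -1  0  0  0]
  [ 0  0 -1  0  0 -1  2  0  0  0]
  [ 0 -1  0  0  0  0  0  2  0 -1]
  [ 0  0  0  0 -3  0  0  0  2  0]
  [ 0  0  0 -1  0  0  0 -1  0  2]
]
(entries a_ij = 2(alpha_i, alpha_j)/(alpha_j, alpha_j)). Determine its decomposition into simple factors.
The diagram associated to this matrix has two connected components: the simple roots {alpha_1, alpha_2, alpha_3, alpha_4, alpha_6, alpha_7, alpha_8, alpha_10} form a chain of 8 nodes with single edges (A_8), and {alpha_5, alpha_9} form two nodes joined by a triple edge (G_2). A semisimple Lie algebra decomposes uniquely as the direct sum of simple ideals, one per connected component of its Dynkin diagram, so g ≅ A_8 ⊕ G_2 (dimension 80 + 14 = 94).

A_8 (sl(9)) + G_2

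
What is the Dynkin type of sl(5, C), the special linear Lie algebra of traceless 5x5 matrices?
A_4 (sl(5))

This is sl(5), which has dimension 5^2 - 1 = 24 and rank 5 - 1 = 4 (a Cartan subalgebra is the diagonal traceless matrices). In the classification of classical Lie algebras, the special linear algebra sl(n+1) has type A_n; here n = 4, so the Dynkin diagram is a chain of 4 nodes with single edges (A_4). Hence the type is A_4.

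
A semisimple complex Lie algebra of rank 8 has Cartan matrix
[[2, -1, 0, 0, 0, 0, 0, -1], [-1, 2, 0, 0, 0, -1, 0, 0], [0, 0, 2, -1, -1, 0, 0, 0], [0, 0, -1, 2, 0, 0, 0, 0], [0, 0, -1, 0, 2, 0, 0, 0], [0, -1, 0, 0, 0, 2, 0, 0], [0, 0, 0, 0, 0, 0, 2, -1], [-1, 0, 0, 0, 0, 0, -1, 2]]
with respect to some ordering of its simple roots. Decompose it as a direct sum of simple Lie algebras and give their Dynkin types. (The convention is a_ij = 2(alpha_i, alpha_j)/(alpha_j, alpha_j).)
The diagram associated to this matrix has two connected components: the simple roots {alpha_3, alpha_4, alpha_5} form a chain of 3 nodes with single edges (A_3), and {alpha_1, alpha_2, alpha_6, alpha_7, alpha_8} form a chain of 5 nodes with single edges (A_5). A semisimple Lie algebra decomposes uniquely as the direct sum of simple ideals, one per connected component of its Dynkin diagram, so g ≅ A_3 ⊕ A_5 (dimension 15 + 35 = 50).

type A_3 ⊕ type A_5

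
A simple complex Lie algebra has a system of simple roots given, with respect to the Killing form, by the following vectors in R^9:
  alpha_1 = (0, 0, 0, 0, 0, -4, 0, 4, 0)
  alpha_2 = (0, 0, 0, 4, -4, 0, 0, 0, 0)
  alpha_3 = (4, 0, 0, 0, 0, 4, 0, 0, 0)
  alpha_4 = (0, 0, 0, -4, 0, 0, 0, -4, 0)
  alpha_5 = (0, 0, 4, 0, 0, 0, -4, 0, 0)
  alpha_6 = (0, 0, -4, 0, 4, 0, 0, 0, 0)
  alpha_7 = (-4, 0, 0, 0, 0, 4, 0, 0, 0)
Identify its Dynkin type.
Compute the Cartan integers a_ij = 2(alpha_i, alpha_j)/(alpha_j, alpha_j); the resulting 7x7 Cartan matrix is
[[2, 0, -1, -1, 0, 0, -1], [0, 2, 0, -1, 0, -1, 0], [-1, 0, 2, 0, 0, 0, 0], [-1, -1, 0, 2, 0, 0, 0], [0, 0, 0, 0, 2, -1, 0], [0, -1, 0, 0, -1, 2, 0], [-1, 0, 0, 0, 0, 0, 2]].
All simple roots have the same length, so the diagram is simply laced. The associated Dynkin diagram is a chain of 5 nodes with a fork of two nodes at one end (D_7), so the type is D_7 (the algebra so(14)).

D_7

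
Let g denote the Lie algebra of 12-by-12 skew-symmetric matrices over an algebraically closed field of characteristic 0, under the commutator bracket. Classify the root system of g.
This is so(12) with 12 even, which has dimension 12(12-1)/2 = 66 and rank 12/2 = 6. In the classification of classical Lie algebras, the orthogonal algebra so(2n) in an even number of variables has type D_n; here n = 6, so the Dynkin diagram is a chain of 4 nodes with a fork of two nodes at one end (D_6). Hence the type is D_6.

type D_6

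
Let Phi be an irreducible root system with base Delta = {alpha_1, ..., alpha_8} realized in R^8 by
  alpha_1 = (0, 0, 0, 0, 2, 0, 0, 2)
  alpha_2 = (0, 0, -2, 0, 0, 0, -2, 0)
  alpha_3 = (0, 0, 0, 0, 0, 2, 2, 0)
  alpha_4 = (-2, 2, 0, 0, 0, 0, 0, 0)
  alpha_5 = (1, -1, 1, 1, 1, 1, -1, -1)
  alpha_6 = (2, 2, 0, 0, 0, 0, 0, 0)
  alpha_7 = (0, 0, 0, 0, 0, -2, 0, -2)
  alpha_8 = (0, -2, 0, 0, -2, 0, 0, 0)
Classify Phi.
Compute the Cartan integers a_ij = 2(alpha_i, alpha_j)/(alpha_j, alpha_j); the resulting 8x8 Cartan matrix is
[[2, 0, 0, 0, 0, 0, -1, -1], [0, 2, -1, 0, 0, 0, 0, 0], [0, -1, 2, 0, 0, 0, -1, 0], [0, 0, 0, 2, -1, 0, 0, -1], [0, 0, 0, -1, 2, 0, 0, 0], [0, 0, 0, 0, 0, 2, 0, -1], [-1, 0, -1, 0, 0, 0, 2, 0], [-1, 0, 0, -1, 0, -1, 0, 2]].
All simple roots have the same length, so the diagram is simply laced. The associated Dynkin diagram is a chain of 7 nodes with one extra node attached to the third node from one end (E_8), so the type is E_8.

type E_8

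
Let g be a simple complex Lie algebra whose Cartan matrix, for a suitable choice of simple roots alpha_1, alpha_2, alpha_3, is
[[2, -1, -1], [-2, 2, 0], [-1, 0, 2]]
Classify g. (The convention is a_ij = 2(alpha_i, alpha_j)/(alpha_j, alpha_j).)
C_3 (sp(6))

The matrix has rank 3 with 2's on the diagonal. Reading the off-diagonal entries as Dynkin edges (a single edge where a_ij = a_ji = -1; a double or triple edge where a_ij * a_ji = 2 or 3), the diagram is a chain of 3 nodes with a double edge at one end; the terminal node there is the unique long simple root (C_3). One simple-root ordering that puts it in standard form is (alpha_3, alpha_1, alpha_2). So the algebra is type C_3, i.e. sp(6).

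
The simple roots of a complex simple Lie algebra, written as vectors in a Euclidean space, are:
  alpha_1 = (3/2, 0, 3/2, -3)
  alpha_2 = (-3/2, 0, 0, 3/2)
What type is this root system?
Compute the Cartan integers a_ij = 2(alpha_i, alpha_j)/(alpha_j, alpha_j); the resulting 2x2 Cartan matrix is
[[2, -3], [-1, 2]].
The roots have two lengths (squared-length ratio 3:1); the short ones are alpha_{2}. The associated Dynkin diagram is two nodes joined by a triple edge (G_2), so the type is G_2.

G_2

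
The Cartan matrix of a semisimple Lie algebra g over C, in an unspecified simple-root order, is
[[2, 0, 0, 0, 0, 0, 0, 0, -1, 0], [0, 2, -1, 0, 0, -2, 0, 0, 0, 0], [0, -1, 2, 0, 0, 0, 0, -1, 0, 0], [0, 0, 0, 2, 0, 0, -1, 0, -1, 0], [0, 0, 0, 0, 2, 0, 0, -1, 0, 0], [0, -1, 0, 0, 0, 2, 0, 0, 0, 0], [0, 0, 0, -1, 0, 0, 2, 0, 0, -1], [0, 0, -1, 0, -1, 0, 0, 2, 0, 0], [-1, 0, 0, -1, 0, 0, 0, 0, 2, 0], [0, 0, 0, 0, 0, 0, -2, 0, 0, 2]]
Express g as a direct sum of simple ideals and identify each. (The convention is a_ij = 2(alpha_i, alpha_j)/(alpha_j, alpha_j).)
The diagram associated to this matrix has two connected components: the simple roots {alpha_2, alpha_3, alpha_5, alpha_6, alpha_8} form a chain of 5 nodes with a double edge at one end; the terminal node there is the unique short simple root (B_5), and {alpha_1, alpha_4, alpha_7, alpha_9, alpha_10} form a chain of 5 nodes with a double edge at one end; the terminal node there is the unique long simple root (C_5). A semisimple Lie algebra decomposes uniquely as the direct sum of simple ideals, one per connected component of its Dynkin diagram, so g ≅ B_5 ⊕ C_5 (dimension 55 + 55 = 110).

B5 + C5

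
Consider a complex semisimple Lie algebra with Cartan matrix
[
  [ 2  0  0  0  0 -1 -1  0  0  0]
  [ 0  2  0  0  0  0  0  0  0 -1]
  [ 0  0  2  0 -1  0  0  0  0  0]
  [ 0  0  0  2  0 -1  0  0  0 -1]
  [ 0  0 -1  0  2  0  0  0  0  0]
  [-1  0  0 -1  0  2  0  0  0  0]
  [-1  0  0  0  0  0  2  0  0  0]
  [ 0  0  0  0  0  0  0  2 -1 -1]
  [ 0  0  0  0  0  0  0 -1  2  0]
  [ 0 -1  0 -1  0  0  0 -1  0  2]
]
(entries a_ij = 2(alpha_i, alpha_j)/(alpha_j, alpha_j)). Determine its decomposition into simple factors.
The diagram associated to this matrix has two connected components: the simple roots {alpha_3, alpha_5} form a chain of 2 nodes with single edges (A_2), and {alpha_1, alpha_2, alpha_4, alpha_6, alpha_7, alpha_8, alpha_9, alpha_10} form a chain of 7 nodes with one extra node attached to the third node from one end (E_8). A semisimple Lie algebra decomposes uniquely as the direct sum of simple ideals, one per connected component of its Dynkin diagram, so g ≅ A_2 ⊕ E_8 (dimension 8 + 248 = 256).

A2 ⊕ E8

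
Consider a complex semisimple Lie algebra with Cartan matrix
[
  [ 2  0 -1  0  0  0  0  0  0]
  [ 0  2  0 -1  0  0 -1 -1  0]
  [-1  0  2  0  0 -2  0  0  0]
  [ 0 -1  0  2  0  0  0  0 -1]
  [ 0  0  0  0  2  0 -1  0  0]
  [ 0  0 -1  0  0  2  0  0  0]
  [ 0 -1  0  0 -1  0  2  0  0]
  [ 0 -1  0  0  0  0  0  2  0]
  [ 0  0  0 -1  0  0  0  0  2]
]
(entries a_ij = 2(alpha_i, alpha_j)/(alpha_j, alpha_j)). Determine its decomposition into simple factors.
B_3 ⊕ E_6

The diagram associated to this matrix has two connected components: the simple roots {alpha_1, alpha_3, alpha_6} form a chain of 3 nodes with a double edge at one end; the terminal node there is the unique short simple root (B_3), and {alpha_2, alpha_4, alpha_5, alpha_7, alpha_8, alpha_9} form a chain of 5 nodes with one extra node attached to the third node from one end (E_6). A semisimple Lie algebra decomposes uniquely as the direct sum of simple ideals, one per connected component of its Dynkin diagram, so g ≅ B_3 ⊕ E_6 (dimension 21 + 78 = 99).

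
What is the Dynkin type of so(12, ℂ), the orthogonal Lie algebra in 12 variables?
type D_6

This is so(12) with 12 even, which has dimension 12(12-1)/2 = 66 and rank 12/2 = 6. In the classification of classical Lie algebras, the orthogonal algebra so(2n) in an even number of variables has type D_n; here n = 6, so the Dynkin diagram is a chain of 4 nodes with a fork of two nodes at one end (D_6). Hence the type is D_6.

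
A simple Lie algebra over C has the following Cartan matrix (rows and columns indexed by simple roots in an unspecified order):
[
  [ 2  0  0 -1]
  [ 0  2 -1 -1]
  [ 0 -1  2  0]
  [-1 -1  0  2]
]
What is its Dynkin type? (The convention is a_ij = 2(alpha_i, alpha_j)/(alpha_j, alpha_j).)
The matrix has rank 4 with 2's on the diagonal. Reading the off-diagonal entries as Dynkin edges (a single edge where a_ij = a_ji = -1; a double or triple edge where a_ij * a_ji = 2 or 3), the diagram is a chain of 4 nodes with single edges (A_4). One simple-root ordering that puts it in standard form is (alpha_3, alpha_2, alpha_4, alpha_1). So the algebra is type A_4, i.e. sl(5).

A4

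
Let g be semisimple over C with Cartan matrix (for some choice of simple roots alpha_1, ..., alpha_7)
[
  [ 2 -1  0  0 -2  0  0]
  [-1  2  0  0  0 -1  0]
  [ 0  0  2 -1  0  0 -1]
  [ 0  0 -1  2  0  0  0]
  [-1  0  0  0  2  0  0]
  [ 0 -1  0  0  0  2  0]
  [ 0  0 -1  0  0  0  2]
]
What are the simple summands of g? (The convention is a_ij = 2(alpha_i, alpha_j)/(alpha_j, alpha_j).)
The diagram associated to this matrix has two connected components: the simple roots {alpha_3, alpha_4, alpha_7} form a chain of 3 nodes with single edges (A_3), and {alpha_1, alpha_2, alpha_5, alpha_6} form a chain of 4 nodes with a double edge at one end; the terminal node there is the unique short simple root (B_4). A semisimple Lie algebra decomposes uniquely as the direct sum of simple ideals, one per connected component of its Dynkin diagram, so g ≅ A_3 ⊕ B_4 (dimension 15 + 36 = 51).

A3 ⊕ B4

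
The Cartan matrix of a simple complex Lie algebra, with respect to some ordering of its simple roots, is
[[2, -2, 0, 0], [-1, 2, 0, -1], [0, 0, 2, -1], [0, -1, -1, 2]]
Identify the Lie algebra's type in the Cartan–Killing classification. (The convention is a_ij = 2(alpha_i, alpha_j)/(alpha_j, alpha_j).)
C_4

The matrix has rank 4 with 2's on the diagonal. Reading the off-diagonal entries as Dynkin edges (a single edge where a_ij = a_ji = -1; a double or triple edge where a_ij * a_ji = 2 or 3), the diagram is a chain of 4 nodes with a double edge at one end; the terminal node there is the unique long simple root (C_4). One simple-root ordering that puts it in standard form is (alpha_3, alpha_4, alpha_2, alpha_1). So the algebra is type C_4, i.e. sp(8).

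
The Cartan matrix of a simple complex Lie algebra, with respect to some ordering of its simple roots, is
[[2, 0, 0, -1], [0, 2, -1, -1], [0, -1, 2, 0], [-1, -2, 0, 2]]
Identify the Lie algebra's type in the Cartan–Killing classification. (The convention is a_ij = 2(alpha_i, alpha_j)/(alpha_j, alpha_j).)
F_4

The matrix has rank 4 with 2's on the diagonal. Reading the off-diagonal entries as Dynkin edges (a single edge where a_ij = a_ji = -1; a double or triple edge where a_ij * a_ji = 2 or 3), the diagram is a chain of 4 nodes with a double edge between the middle two (F_4). One simple-root ordering that puts it in standard form is (alpha_1, alpha_4, alpha_2, alpha_3). So the algebra is type F_4.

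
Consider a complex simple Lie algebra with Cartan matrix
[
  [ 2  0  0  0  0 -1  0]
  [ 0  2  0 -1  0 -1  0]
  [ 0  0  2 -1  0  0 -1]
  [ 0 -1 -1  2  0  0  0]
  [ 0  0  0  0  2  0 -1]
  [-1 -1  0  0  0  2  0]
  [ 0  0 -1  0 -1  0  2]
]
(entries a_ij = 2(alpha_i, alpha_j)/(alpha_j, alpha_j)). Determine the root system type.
type A_7

The matrix has rank 7 with 2's on the diagonal. Reading the off-diagonal entries as Dynkin edges (a single edge where a_ij = a_ji = -1; a double or triple edge where a_ij * a_ji = 2 or 3), the diagram is a chain of 7 nodes with single edges (A_7). One simple-root ordering that puts it in standard form is (alpha_1, alpha_6, alpha_2, alpha_4, alpha_3, alpha_7, alpha_5). So the algebra is type A_7, i.e. sl(8).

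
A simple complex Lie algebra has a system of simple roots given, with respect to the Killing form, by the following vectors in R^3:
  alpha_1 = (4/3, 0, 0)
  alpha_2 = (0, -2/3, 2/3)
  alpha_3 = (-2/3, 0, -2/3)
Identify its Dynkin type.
Compute the Cartan integers a_ij = 2(alpha_i, alpha_j)/(alpha_j, alpha_j); the resulting 3x3 Cartan matrix is
[[2, 0, -2], [0, 2, -1], [-1, -1, 2]].
The roots have two lengths (squared-length ratio 2:1); the short ones are alpha_{2,3}. The associated Dynkin diagram is a chain of 3 nodes with a double edge at one end; the terminal node there is the unique long simple root (C_3), so the type is C_3 (the algebra sp(6)).

C_3 (sp(6))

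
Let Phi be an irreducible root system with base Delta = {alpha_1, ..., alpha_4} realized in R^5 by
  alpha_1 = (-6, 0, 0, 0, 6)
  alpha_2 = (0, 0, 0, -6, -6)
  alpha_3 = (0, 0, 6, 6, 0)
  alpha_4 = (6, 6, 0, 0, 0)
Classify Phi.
A4

Compute the Cartan integers a_ij = 2(alpha_i, alpha_j)/(alpha_j, alpha_j); the resulting 4x4 Cartan matrix is
[[2, -1, 0, -1], [-1, 2, -1, 0], [0, -1, 2, 0], [-1, 0, 0, 2]].
All simple roots have the same length, so the diagram is simply laced. The associated Dynkin diagram is a chain of 4 nodes with single edges (A_4), so the type is A_4 (the algebra sl(5)).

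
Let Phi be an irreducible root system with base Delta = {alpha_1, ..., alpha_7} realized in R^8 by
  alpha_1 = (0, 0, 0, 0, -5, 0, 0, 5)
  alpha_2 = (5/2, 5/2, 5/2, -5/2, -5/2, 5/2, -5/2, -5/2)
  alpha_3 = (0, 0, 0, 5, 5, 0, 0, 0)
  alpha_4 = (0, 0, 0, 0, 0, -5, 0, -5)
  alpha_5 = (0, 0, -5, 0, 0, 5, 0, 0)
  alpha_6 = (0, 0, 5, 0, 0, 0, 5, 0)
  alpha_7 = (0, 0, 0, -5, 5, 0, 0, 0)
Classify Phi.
E_7

Compute the Cartan integers a_ij = 2(alpha_i, alpha_j)/(alpha_j, alpha_j); the resulting 7x7 Cartan matrix is
[[2, 0, -1, -1, 0, 0, -1], [0, 2, -1, 0, 0, 0, 0], [-1, -1, 2, 0, 0, 0, 0], [-1, 0, 0, 2, -1, 0, 0], [0, 0, 0, -1, 2, -1, 0], [0, 0, 0, 0, -1, 2, 0], [-1, 0, 0, 0, 0, 0, 2]].
All simple roots have the same length, so the diagram is simply laced. The associated Dynkin diagram is a chain of 6 nodes with one extra node attached to the third node from one end (E_7), so the type is E_7.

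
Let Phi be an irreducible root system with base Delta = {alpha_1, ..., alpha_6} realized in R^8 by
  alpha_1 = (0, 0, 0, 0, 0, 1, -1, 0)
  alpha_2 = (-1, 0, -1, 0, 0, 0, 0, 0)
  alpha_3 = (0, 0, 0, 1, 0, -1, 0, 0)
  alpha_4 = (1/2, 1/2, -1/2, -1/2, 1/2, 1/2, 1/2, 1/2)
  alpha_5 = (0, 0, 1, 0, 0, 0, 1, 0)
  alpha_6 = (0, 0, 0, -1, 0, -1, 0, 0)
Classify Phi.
type E_6

Compute the Cartan integers a_ij = 2(alpha_i, alpha_j)/(alpha_j, alpha_j); the resulting 6x6 Cartan matrix is
[[2, 0, -1, 0, -1, -1], [0, 2, 0, 0, -1, 0], [-1, 0, 2, -1, 0, 0], [0, 0, -1, 2, 0, 0], [-1, -1, 0, 0, 2, 0], [-1, 0, 0, 0, 0, 2]].
All simple roots have the same length, so the diagram is simply laced. The associated Dynkin diagram is a chain of 5 nodes with one extra node attached to the third node from one end (E_6), so the type is E_6.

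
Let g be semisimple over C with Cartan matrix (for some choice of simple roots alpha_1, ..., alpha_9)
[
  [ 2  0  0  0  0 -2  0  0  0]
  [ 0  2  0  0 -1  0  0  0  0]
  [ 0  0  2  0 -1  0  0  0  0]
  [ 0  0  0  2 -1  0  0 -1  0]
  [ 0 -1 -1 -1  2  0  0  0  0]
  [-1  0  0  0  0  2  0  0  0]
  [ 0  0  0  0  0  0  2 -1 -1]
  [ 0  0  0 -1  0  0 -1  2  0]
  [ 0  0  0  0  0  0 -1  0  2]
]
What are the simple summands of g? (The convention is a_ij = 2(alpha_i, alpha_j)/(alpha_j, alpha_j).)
The diagram associated to this matrix has two connected components: the simple roots {alpha_1, alpha_6} form a chain of 2 nodes with a double edge at one end; the terminal node there is the unique short simple root (B_2), and {alpha_2, alpha_3, alpha_4, alpha_5, alpha_7, alpha_8, alpha_9} form a chain of 5 nodes with a fork of two nodes at one end (D_7). A semisimple Lie algebra decomposes uniquely as the direct sum of simple ideals, one per connected component of its Dynkin diagram, so g ≅ B_2 ⊕ D_7 (dimension 10 + 91 = 101).

B_2 ⊕ D_7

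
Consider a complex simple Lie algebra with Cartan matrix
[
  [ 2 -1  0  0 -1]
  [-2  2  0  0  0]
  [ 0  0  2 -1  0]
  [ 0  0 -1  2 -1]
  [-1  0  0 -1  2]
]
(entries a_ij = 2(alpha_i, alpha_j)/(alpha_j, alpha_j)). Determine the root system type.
C_5

The matrix has rank 5 with 2's on the diagonal. Reading the off-diagonal entries as Dynkin edges (a single edge where a_ij = a_ji = -1; a double or triple edge where a_ij * a_ji = 2 or 3), the diagram is a chain of 5 nodes with a double edge at one end; the terminal node there is the unique long simple root (C_5). One simple-root ordering that puts it in standard form is (alpha_3, alpha_4, alpha_5, alpha_1, alpha_2). So the algebra is type C_5, i.e. sp(10).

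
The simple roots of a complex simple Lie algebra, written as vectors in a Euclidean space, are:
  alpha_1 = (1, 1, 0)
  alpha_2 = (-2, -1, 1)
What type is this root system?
Compute the Cartan integers a_ij = 2(alpha_i, alpha_j)/(alpha_j, alpha_j); the resulting 2x2 Cartan matrix is
[[2, -1], [-3, 2]].
The roots have two lengths (squared-length ratio 3:1); the short ones are alpha_{1}. The associated Dynkin diagram is two nodes joined by a triple edge (G_2), so the type is G_2.

type G_2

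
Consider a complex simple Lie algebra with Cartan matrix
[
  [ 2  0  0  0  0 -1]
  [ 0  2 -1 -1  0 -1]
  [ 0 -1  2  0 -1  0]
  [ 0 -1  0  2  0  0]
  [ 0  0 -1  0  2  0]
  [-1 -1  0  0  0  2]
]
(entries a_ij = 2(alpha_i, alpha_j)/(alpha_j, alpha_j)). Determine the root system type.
The matrix has rank 6 with 2's on the diagonal. Reading the off-diagonal entries as Dynkin edges (a single edge where a_ij = a_ji = -1; a double or triple edge where a_ij * a_ji = 2 or 3), the diagram is a chain of 5 nodes with one extra node attached to the third node from one end (E_6). One simple-root ordering that puts it in standard form is (alpha_5, alpha_4, alpha_3, alpha_2, alpha_6, alpha_1). So the algebra is type E_6.

E_6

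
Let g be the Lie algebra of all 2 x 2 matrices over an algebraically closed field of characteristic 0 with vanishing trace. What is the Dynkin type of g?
A1

This is sl(2), which has dimension 2^2 - 1 = 3 and rank 2 - 1 = 1 (a Cartan subalgebra is the diagonal traceless matrices). In the classification of classical Lie algebras, the special linear algebra sl(n+1) has type A_n; here n = 1, so the Dynkin diagram is a chain of 1 nodes with single edges (A_1). Hence the type is A_1.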